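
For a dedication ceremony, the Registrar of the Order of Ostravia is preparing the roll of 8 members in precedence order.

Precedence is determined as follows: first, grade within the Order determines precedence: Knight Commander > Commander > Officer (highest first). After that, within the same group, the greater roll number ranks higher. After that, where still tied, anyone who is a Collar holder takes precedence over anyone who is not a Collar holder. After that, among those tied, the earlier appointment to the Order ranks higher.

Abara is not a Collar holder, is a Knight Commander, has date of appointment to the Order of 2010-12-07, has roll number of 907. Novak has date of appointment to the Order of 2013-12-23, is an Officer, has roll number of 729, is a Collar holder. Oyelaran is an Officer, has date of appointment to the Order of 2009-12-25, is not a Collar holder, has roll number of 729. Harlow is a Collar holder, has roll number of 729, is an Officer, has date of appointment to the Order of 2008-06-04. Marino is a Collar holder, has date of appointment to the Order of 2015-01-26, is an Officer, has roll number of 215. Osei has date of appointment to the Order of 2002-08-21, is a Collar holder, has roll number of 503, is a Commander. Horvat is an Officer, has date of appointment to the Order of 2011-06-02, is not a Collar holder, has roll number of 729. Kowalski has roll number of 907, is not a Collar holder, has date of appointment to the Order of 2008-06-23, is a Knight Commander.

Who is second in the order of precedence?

By grade within the Order: Kowalski and Abara (Knight Commander); then Osei (Commander); then Harlow, Novak, Oyelaran, Horvat and Marino (Officer).
Kowalski and Abara both have roll number 907, so the next rule applies.
Kowalski and Abara are each not a Collar holder, so the next rule applies.
Among Kowalski and Abara, by date of appointment to the Order (earlier first): Kowalski (2008-06-23) before Abara (2010-12-07).
Among Harlow, Novak, Oyelaran, Horvat and Marino, by roll number (higher first): Harlow, Novak, Oyelaran and Horvat (729) before Marino (215).
Among Harlow, Novak, Oyelaran and Horvat, a Collar holder before not a Collar holder: Harlow and Novak (a Collar holder) before Oyelaran and Horvat (not a Collar holder).
Among Harlow and Novak, by date of appointment to the Order (earlier first): Harlow (2008-06-04) before Novak (2013-12-23).
Among Oyelaran and Horvat, by date of appointment to the Order (earlier first): Oyelaran (2009-12-25) before Horvat (2011-06-02).
Order: Kowalski, Abara, Osei, Harlow, Novak, Oyelaran, Horvat, Marino.

Abara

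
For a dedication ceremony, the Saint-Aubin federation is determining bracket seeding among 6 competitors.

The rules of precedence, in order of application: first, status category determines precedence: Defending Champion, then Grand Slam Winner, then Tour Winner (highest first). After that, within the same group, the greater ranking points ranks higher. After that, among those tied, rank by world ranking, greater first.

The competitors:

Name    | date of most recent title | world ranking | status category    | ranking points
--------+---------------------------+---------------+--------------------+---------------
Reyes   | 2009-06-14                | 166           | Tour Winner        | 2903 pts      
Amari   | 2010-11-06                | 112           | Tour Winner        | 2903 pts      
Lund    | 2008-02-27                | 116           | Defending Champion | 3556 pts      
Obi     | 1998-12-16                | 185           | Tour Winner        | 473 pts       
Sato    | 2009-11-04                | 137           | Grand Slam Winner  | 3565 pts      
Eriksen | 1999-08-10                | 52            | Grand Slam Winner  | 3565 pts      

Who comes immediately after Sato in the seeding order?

Eriksen

By status category: Lund (Defending Champion); then Sato and Eriksen (Grand Slam Winner); then Reyes, Amari and Obi (Tour Winner).
Sato and Eriksen both have ranking points 3565 pts, so the next rule applies.
Among Sato and Eriksen, by world ranking (higher first): Sato (137) before Eriksen (52).
Among Reyes, Amari and Obi, by ranking points (higher first): Reyes and Amari (2903 pts) before Obi (473 pts).
Among Reyes and Amari, by world ranking (higher first): Reyes (166) before Amari (112).
Order: Lund, Sato, Eriksen, Reyes, Amari, Obi.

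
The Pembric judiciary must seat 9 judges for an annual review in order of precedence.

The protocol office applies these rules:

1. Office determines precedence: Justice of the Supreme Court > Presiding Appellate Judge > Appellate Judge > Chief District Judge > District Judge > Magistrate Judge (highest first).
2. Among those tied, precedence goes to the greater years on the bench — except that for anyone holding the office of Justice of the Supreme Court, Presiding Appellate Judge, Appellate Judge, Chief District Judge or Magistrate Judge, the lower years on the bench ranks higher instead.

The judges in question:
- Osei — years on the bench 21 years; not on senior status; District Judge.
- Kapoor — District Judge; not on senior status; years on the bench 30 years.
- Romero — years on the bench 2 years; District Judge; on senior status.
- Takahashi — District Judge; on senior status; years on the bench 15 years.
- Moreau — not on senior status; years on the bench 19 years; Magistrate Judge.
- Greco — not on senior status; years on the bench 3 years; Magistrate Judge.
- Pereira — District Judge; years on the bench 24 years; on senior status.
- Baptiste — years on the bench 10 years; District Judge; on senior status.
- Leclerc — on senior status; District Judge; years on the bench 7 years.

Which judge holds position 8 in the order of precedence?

Greco

By office: Kapoor, Pereira, Osei, Takahashi, Baptiste, Leclerc and Romero (District Judge); then Greco and Moreau (Magistrate Judge).
Among Kapoor, Pereira, Osei, Takahashi, Baptiste, Leclerc and Romero, by years on the bench (higher first): Kapoor (30 years) before Pereira (24 years) before Osei (21 years) before Takahashi (15 years) before Baptiste (10 years) before Leclerc (7 years) before Romero (2 years).
Among Greco and Moreau, by years on the bench (lower first) (reversed rule for this group): Greco (3 years) before Moreau (19 years).
Order: Kapoor, Pereira, Osei, Takahashi, Baptiste, Leclerc, Romero, Greco, Moreau.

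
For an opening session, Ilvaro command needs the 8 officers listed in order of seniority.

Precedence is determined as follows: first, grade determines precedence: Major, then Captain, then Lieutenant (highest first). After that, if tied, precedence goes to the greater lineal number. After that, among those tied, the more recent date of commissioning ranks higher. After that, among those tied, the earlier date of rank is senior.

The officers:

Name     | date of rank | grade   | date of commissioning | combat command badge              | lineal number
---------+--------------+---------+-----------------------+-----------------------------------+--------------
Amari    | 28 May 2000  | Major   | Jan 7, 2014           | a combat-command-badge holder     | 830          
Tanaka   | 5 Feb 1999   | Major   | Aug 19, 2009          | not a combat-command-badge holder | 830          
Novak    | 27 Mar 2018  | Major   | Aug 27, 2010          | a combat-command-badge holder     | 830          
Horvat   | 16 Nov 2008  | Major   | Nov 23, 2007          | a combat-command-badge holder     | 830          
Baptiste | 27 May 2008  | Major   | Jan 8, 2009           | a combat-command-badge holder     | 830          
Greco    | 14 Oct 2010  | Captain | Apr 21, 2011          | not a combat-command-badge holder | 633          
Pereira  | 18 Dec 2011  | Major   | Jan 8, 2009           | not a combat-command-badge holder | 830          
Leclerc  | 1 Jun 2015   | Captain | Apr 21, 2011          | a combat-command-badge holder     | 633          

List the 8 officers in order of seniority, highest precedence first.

Amari, Novak, Tanaka, Baptiste, Pereira, Horvat, Greco, Leclerc

By grade: Amari, Novak, Tanaka, Baptiste, Pereira and Horvat (Major); then Greco and Leclerc (Captain).
Amari, Novak, Tanaka, Baptiste, Pereira and Horvat all have lineal number 830, so the next rule applies.
Among Amari, Novak, Tanaka, Baptiste, Pereira and Horvat, by date of commissioning (later first): Amari (Jan 7, 2014) before Novak (Aug 27, 2010) before Tanaka (Aug 19, 2009) before Baptiste and Pereira (Jan 8, 2009) before Horvat (Nov 23, 2007).
Among Baptiste and Pereira, by date of rank (earlier first): Baptiste (27 May 2008) before Pereira (18 Dec 2011).
Greco and Leclerc both have lineal number 633, so the next rule applies.
Greco and Leclerc both have date of commissioning Apr 21, 2011, so the next rule applies.
Among Greco and Leclerc, by date of rank (earlier first): Greco (14 Oct 2010) before Leclerc (1 Jun 2015).
Full order: Amari, Novak, Tanaka, Baptiste, Pereira, Horvat, Greco, Leclerc.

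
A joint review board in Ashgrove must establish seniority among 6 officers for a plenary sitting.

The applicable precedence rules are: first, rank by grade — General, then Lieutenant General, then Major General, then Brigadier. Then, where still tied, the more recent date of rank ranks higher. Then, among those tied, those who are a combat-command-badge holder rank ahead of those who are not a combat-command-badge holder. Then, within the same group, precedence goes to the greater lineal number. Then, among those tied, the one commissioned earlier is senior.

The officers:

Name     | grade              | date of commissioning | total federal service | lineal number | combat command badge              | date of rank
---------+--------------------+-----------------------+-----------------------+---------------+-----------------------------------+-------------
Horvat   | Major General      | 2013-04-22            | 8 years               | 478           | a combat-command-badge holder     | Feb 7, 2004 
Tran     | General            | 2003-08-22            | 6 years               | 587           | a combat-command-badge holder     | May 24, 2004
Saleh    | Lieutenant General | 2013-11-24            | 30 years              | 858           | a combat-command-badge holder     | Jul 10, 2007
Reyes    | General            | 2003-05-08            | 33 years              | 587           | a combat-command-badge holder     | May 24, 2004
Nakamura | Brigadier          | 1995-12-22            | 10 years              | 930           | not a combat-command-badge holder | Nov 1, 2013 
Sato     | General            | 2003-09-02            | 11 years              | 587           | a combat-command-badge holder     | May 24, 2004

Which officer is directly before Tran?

Reyes

By grade: Reyes, Tran and Sato (General); then Saleh (Lieutenant General); then Horvat (Major General); then Nakamura (Brigadier).
Reyes, Tran and Sato all have date of rank May 24, 2004, so the next rule applies.
Reyes, Tran and Sato are each a combat-command-badge holder, so the next rule applies.
Reyes, Tran and Sato all have lineal number 587, so the next rule applies.
Among Reyes, Tran and Sato, by date of commissioning (earlier first): Reyes (2003-05-08) before Tran (2003-08-22) before Sato (2003-09-02).
Order: Reyes, Tran, Sato, Saleh, Horvat, Nakamura.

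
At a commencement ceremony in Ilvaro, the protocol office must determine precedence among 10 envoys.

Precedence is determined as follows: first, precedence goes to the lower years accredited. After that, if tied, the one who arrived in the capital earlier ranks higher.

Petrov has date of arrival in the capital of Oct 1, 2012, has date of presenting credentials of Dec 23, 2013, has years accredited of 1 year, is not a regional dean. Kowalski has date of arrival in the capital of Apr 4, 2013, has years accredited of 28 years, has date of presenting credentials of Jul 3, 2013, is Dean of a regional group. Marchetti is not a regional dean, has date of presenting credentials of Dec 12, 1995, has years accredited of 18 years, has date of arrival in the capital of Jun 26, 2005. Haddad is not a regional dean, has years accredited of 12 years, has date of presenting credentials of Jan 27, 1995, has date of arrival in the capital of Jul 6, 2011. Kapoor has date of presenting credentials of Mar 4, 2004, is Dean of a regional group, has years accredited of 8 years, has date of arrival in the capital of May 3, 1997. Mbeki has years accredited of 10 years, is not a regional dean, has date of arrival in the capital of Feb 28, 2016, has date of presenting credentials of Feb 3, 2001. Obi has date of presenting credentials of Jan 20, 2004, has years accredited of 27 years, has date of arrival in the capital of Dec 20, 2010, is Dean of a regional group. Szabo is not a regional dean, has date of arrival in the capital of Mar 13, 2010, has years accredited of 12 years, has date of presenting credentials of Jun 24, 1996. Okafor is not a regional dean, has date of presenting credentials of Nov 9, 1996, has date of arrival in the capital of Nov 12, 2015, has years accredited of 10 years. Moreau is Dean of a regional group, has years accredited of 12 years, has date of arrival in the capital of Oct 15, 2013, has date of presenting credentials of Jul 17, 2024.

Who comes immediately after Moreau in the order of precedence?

By years accredited (lower first): Petrov (1 year); then Kapoor (8 years); then Okafor and Mbeki (both 10 years); then Szabo, Haddad and Moreau (each 12 years); then Marchetti (18 years); then Obi (27 years); then Kowalski (28 years).
Among Okafor and Mbeki, by date of arrival in the capital (earlier first): Okafor (Nov 12, 2015) before Mbeki (Feb 28, 2016).
Among Szabo, Haddad and Moreau, by date of arrival in the capital (earlier first): Szabo (Mar 13, 2010) before Haddad (Jul 6, 2011) before Moreau (Oct 15, 2013).
Order: Petrov, Kapoor, Okafor, Mbeki, Szabo, Haddad, Moreau, Marchetti, Obi, Kowalski.

Marchetti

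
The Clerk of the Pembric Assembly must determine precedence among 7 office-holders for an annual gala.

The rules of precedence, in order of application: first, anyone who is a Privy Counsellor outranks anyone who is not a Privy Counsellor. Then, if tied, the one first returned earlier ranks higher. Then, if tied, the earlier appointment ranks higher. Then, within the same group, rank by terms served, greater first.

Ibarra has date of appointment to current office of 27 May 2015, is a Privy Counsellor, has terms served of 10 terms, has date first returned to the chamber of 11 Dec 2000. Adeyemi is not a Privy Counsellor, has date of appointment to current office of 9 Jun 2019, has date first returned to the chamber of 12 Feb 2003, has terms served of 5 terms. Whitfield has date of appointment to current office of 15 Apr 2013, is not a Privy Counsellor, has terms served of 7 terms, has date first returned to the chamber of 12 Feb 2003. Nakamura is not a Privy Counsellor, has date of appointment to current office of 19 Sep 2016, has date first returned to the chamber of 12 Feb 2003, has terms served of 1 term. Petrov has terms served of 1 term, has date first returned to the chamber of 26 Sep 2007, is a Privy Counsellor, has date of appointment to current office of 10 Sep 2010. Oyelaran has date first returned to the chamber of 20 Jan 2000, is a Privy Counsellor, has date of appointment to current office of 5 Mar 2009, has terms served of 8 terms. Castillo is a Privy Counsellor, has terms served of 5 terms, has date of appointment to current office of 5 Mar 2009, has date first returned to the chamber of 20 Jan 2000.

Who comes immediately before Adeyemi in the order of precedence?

Nakamura

By the first rule: Oyelaran, Castillo, Ibarra and Petrov (each a Privy Counsellor); then Whitfield, Nakamura and Adeyemi (each not a Privy Counsellor).
Among Oyelaran, Castillo, Ibarra and Petrov, by date first returned to the chamber (earlier first): Oyelaran and Castillo (20 Jan 2000) before Ibarra (11 Dec 2000) before Petrov (26 Sep 2007).
Oyelaran and Castillo both have date of appointment to current office 5 Mar 2009, so the next rule applies.
Among Oyelaran and Castillo, by terms served (higher first): Oyelaran (8 terms) before Castillo (5 terms).
Whitfield, Nakamura and Adeyemi all have date first returned to the chamber 12 Feb 2003, so the next rule applies.
Among Whitfield, Nakamura and Adeyemi, by date of appointment to current office (earlier first): Whitfield (15 Apr 2013) before Nakamura (19 Sep 2016) before Adeyemi (9 Jun 2019).
Order: Oyelaran, Castillo, Ibarra, Petrov, Whitfield, Nakamura, Adeyemi.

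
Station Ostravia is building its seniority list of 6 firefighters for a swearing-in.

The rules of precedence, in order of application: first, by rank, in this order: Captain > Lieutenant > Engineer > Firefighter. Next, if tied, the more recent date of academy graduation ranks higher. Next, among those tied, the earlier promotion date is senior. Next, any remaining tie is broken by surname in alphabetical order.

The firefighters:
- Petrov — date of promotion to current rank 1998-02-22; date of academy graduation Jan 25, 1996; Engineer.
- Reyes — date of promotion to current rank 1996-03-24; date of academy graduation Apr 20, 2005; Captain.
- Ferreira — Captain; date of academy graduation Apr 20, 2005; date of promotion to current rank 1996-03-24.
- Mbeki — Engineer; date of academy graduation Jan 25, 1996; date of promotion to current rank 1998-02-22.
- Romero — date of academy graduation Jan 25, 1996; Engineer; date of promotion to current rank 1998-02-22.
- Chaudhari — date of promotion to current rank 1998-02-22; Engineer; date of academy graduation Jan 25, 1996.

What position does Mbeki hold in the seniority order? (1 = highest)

4

By rank: Ferreira and Reyes (Captain); then Chaudhari, Mbeki, Petrov and Romero (Engineer).
Ferreira and Reyes both have date of academy graduation Apr 20, 2005, so the next rule applies.
Ferreira and Reyes both have date of promotion to current rank 1996-03-24, so the next rule applies.
Among Ferreira and Reyes, alphabetically by surname: Ferreira before Reyes.
Chaudhari, Mbeki, Petrov and Romero all have date of academy graduation Jan 25, 1996, so the next rule applies.
Chaudhari, Mbeki, Petrov and Romero all have date of promotion to current rank 1998-02-22, so the next rule applies.
Among Chaudhari, Mbeki, Petrov and Romero, alphabetically by surname: Chaudhari before Mbeki before Petrov before Romero.
Order: Ferreira, Reyes, Chaudhari, Mbeki, Petrov, Romero. So position 4.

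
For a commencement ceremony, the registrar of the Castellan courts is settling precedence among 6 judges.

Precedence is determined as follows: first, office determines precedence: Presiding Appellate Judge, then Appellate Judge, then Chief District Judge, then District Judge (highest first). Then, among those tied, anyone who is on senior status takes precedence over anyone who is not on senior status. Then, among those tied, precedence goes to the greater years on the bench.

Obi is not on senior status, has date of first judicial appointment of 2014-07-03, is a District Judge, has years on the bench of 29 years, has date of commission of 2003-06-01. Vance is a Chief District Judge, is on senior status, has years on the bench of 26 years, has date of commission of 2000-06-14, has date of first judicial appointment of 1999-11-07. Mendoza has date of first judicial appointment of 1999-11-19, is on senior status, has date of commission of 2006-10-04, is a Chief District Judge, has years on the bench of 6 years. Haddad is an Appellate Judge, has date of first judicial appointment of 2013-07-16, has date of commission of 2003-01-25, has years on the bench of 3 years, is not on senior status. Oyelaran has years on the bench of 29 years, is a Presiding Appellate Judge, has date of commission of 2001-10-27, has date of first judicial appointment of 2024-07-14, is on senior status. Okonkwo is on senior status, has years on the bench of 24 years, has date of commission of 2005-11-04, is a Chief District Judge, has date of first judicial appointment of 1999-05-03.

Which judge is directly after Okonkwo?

By office: Oyelaran (Presiding Appellate Judge); then Haddad (Appellate Judge); then Vance, Okonkwo and Mendoza (Chief District Judge); then Obi (District Judge).
Vance, Okonkwo and Mendoza are each on senior status, so the next rule applies.
Among Vance, Okonkwo and Mendoza, by years on the bench (higher first): Vance (26 years) before Okonkwo (24 years) before Mendoza (6 years).
Order: Oyelaran, Haddad, Vance, Okonkwo, Mendoza, Obi.

Mendoza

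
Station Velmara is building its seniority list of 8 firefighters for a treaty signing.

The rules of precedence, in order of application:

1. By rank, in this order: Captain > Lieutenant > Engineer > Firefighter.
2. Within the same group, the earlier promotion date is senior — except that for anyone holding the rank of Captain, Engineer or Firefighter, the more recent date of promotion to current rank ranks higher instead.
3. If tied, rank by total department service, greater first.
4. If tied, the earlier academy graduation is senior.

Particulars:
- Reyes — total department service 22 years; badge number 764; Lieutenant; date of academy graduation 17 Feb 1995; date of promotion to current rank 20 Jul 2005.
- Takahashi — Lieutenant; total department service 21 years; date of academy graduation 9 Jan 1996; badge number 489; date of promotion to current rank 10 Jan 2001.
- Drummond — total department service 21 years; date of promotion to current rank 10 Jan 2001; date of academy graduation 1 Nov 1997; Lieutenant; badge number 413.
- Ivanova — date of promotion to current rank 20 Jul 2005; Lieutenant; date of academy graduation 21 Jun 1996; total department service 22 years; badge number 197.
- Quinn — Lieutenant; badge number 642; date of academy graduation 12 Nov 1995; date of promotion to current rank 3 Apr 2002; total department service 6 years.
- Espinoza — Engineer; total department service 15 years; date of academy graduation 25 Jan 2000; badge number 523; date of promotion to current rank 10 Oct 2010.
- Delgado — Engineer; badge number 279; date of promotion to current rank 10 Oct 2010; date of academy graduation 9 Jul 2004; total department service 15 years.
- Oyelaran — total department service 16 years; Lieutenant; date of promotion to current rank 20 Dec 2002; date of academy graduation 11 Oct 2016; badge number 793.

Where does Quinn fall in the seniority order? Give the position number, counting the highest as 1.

By rank: Takahashi, Drummond, Quinn, Oyelaran, Reyes and Ivanova (Lieutenant); then Espinoza and Delgado (Engineer).
Among Takahashi, Drummond, Quinn, Oyelaran, Reyes and Ivanova, by date of promotion to current rank (earlier first): Takahashi and Drummond (10 Jan 2001) before Quinn (3 Apr 2002) before Oyelaran (20 Dec 2002) before Reyes and Ivanova (20 Jul 2005).
Takahashi and Drummond both have total department service 21 years, so the next rule applies.
Among Takahashi and Drummond, by date of academy graduation (earlier first): Takahashi (9 Jan 1996) before Drummond (1 Nov 1997).
Reyes and Ivanova both have total department service 22 years, so the next rule applies.
Among Reyes and Ivanova, by date of academy graduation (earlier first): Reyes (17 Feb 1995) before Ivanova (21 Jun 1996).
Espinoza and Delgado both have date of promotion to current rank 10 Oct 2010, so the next rule applies.
Espinoza and Delgado both have total department service 15 years, so the next rule applies.
Among Espinoza and Delgado, by date of academy graduation (earlier first): Espinoza (25 Jan 2000) before Delgado (9 Jul 2004).
Order: Takahashi, Drummond, Quinn, Oyelaran, Reyes, Ivanova, Espinoza, Delgado. So position 3.

3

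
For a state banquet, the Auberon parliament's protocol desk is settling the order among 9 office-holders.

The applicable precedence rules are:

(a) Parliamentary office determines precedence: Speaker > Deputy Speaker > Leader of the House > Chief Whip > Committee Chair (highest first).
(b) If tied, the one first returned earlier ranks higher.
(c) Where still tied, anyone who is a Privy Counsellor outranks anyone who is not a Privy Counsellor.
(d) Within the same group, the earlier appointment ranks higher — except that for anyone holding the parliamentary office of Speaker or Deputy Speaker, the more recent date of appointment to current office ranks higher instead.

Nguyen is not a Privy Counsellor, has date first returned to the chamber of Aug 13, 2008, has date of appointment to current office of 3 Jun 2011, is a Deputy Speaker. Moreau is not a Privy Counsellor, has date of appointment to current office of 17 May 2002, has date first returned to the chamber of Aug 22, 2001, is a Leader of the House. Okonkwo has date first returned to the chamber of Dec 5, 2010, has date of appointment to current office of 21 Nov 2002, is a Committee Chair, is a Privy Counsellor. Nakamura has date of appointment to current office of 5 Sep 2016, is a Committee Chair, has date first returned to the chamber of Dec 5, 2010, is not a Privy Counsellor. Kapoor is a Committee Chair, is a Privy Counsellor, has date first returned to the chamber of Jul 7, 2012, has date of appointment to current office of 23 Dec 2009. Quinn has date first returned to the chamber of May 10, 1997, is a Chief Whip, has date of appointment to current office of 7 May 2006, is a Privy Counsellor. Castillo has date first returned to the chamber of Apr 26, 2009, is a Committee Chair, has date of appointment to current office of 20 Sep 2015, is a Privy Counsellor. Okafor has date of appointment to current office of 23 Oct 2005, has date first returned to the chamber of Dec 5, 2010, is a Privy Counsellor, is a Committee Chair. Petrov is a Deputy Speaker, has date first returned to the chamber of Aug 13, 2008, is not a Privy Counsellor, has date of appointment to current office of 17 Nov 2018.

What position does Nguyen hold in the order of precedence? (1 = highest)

2

By parliamentary office: Petrov and Nguyen (Deputy Speaker); then Moreau (Leader of the House); then Quinn (Chief Whip); then Castillo, Okonkwo, Okafor, Nakamura and Kapoor (Committee Chair).
Petrov and Nguyen both have date first returned to the chamber Aug 13, 2008, so the next rule applies.
Petrov and Nguyen are each not a Privy Counsellor, so the next rule applies.
Among Petrov and Nguyen, by date of appointment to current office (later first) (reversed rule for this group): Petrov (17 Nov 2018) before Nguyen (3 Jun 2011).
Among Castillo, Okonkwo, Okafor, Nakamura and Kapoor, by date first returned to the chamber (earlier first): Castillo (Apr 26, 2009) before Okonkwo, Okafor and Nakamura (Dec 5, 2010) before Kapoor (Jul 7, 2012).
Among Okonkwo, Okafor and Nakamura, a Privy Counsellor before not a Privy Counsellor: Okonkwo and Okafor (a Privy Counsellor) before Nakamura (not a Privy Counsellor).
Among Okonkwo and Okafor, by date of appointment to current office (earlier first): Okonkwo (21 Nov 2002) before Okafor (23 Oct 2005).
Order: Petrov, Nguyen, Moreau, Quinn, Castillo, Okonkwo, Okafor, Nakamura, Kapoor. So position 2.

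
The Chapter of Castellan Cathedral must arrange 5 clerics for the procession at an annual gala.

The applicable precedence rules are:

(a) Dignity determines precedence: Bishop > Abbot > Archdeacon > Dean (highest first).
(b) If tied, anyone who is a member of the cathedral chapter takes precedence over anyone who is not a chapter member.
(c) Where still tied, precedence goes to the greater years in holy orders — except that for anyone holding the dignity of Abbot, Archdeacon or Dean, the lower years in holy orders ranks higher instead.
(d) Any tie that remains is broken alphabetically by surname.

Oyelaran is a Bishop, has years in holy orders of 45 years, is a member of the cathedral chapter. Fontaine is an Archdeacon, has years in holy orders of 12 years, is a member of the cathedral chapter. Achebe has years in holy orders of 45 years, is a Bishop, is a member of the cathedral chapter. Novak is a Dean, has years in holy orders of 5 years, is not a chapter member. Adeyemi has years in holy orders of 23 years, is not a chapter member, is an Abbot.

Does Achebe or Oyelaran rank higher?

By dignity: Achebe and Oyelaran (Bishop); then Adeyemi (Abbot); then Fontaine (Archdeacon); then Novak (Dean).
Achebe and Oyelaran are each a member of the cathedral chapter, so the next rule applies.
Achebe and Oyelaran both have years in holy orders 45 years, so the next rule applies.
Among Achebe and Oyelaran, alphabetically by surname: Achebe before Oyelaran.
So Achebe takes precedence.

Achebe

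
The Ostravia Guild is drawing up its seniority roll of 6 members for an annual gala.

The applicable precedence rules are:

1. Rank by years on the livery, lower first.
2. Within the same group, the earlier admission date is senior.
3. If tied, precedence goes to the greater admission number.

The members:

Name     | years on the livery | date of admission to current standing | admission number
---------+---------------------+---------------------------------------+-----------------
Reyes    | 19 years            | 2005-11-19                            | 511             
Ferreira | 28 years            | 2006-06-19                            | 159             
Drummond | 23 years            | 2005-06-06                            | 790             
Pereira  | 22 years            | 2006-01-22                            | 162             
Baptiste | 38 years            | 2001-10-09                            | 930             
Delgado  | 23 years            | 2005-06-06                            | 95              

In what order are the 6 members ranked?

Reyes, Pereira, Drummond, Delgado, Ferreira, Baptiste

By years on the livery (lower first): Reyes (19 years); then Pereira (22 years); then Drummond and Delgado (both 23 years); then Ferreira (28 years); then Baptiste (38 years).
Drummond and Delgado both have date of admission to current standing 2005-06-06, so the next rule applies.
Among Drummond and Delgado, by admission number (higher first): Drummond (790) before Delgado (95).
Full order: Reyes, Pereira, Drummond, Delgado, Ferreira, Baptiste.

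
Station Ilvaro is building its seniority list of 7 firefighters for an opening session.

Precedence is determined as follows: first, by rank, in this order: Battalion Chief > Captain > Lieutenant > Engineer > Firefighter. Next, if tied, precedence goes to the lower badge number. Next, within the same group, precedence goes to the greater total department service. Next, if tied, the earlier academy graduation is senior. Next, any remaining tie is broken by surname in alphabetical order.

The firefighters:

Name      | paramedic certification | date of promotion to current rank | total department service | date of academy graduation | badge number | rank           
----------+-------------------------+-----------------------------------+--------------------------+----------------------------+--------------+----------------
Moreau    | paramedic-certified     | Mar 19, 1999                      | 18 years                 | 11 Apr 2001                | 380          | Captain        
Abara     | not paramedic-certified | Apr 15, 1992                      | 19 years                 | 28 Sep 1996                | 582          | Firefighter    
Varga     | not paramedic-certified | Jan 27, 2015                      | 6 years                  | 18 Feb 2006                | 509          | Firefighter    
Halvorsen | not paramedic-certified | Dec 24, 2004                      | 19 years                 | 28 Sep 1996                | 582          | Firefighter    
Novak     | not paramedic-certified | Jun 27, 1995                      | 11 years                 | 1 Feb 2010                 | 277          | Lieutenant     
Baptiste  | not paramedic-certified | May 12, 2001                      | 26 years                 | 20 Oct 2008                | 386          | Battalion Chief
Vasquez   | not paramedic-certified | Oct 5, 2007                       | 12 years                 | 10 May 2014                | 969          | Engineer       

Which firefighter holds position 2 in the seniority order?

By rank: Baptiste (Battalion Chief); then Moreau (Captain); then Novak (Lieutenant); then Vasquez (Engineer); then Varga, Abara and Halvorsen (Firefighter).
Among Varga, Abara and Halvorsen, by badge number (lower first): Varga (509) before Abara and Halvorsen (582).
Abara and Halvorsen both have total department service 19 years, so the next rule applies.
Abara and Halvorsen both have date of academy graduation 28 Sep 1996, so the next rule applies.
Among Abara and Halvorsen, alphabetically by surname: Abara before Halvorsen.
Order: Baptiste, Moreau, Novak, Vasquez, Varga, Abara, Halvorsen.

Moreau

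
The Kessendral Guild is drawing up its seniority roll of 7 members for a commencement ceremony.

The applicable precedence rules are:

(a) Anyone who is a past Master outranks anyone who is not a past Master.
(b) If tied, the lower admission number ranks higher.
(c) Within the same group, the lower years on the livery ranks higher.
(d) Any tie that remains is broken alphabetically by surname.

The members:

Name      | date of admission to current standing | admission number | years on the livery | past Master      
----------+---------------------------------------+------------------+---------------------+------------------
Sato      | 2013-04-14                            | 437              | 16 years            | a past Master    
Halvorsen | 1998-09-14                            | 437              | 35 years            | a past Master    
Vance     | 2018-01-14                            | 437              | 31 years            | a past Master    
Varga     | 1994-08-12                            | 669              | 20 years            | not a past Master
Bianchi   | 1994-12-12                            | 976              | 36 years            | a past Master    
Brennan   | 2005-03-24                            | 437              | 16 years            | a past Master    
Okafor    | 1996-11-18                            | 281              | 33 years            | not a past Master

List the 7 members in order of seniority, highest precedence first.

By the first rule: Brennan, Sato, Vance, Halvorsen and Bianchi (each a past Master); then Okafor and Varga (both not a past Master).
Among Brennan, Sato, Vance, Halvorsen and Bianchi, by admission number (lower first): Brennan, Sato, Vance and Halvorsen (437) before Bianchi (976).
Among Brennan, Sato, Vance and Halvorsen, by years on the livery (lower first): Brennan and Sato (16 years) before Vance (31 years) before Halvorsen (35 years).
Among Brennan and Sato, alphabetically by surname: Brennan before Sato.
Among Okafor and Varga, by admission number (lower first): Okafor (281) before Varga (669).
Full order: Brennan, Sato, Vance, Halvorsen, Bianchi, Okafor, Varga.

Brennan, Sato, Vance, Halvorsen, Bianchi, Okafor, Varga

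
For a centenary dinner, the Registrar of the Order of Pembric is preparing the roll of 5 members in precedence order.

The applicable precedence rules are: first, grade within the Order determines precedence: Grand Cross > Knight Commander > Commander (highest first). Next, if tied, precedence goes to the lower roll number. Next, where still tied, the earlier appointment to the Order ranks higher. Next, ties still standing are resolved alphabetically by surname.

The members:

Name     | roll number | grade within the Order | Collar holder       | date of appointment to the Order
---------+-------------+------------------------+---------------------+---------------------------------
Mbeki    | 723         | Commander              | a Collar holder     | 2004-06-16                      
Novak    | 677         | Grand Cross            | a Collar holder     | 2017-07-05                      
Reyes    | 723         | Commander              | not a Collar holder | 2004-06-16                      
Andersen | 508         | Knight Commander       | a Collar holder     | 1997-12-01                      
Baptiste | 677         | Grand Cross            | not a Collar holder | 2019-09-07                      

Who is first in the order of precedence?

Novak

By grade within the Order: Novak and Baptiste (Grand Cross); then Andersen (Knight Commander); then Mbeki and Reyes (Commander).
Novak and Baptiste both have roll number 677, so the next rule applies.
Among Novak and Baptiste, by date of appointment to the Order (earlier first): Novak (2017-07-05) before Baptiste (2019-09-07).
Mbeki and Reyes both have roll number 723, so the next rule applies.
Mbeki and Reyes both have date of appointment to the Order 2004-06-16, so the next rule applies.
Among Mbeki and Reyes, alphabetically by surname: Mbeki before Reyes.
Order: Novak, Baptiste, Andersen, Mbeki, Reyes.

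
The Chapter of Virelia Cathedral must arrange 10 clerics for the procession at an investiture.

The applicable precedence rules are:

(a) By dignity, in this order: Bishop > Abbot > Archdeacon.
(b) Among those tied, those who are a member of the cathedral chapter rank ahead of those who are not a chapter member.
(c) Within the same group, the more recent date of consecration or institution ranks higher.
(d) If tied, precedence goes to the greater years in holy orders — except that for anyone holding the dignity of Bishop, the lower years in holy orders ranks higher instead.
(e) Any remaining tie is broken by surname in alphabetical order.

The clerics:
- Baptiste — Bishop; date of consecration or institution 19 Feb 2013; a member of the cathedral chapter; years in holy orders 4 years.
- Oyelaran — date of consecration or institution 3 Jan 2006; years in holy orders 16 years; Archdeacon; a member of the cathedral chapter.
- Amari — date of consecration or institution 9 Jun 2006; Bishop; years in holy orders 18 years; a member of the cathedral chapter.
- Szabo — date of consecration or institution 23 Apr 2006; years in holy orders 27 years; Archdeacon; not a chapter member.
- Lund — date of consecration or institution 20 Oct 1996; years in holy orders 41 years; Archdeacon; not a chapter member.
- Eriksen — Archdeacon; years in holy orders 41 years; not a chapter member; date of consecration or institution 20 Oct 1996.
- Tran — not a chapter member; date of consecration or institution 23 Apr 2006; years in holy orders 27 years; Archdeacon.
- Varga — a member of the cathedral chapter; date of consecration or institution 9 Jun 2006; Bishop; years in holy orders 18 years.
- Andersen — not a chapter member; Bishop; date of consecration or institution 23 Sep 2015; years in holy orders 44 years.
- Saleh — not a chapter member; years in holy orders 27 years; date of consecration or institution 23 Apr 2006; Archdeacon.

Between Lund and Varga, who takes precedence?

Varga

By dignity: Baptiste, Amari, Varga and Andersen (Bishop); then Oyelaran, Saleh, Szabo, Tran, Eriksen and Lund (Archdeacon).
Among Baptiste, Amari, Varga and Andersen, a member of the cathedral chapter before not a chapter member: Baptiste, Amari and Varga (a member of the cathedral chapter) before Andersen (not a chapter member).
Among Baptiste, Amari and Varga, by date of consecration or institution (later first): Baptiste (19 Feb 2013) before Amari and Varga (9 Jun 2006).
Amari and Varga both have years in holy orders 18 years, so the next rule applies.
Among Amari and Varga, alphabetically by surname: Amari before Varga.
Among Oyelaran, Saleh, Szabo, Tran, Eriksen and Lund, a member of the cathedral chapter before not a chapter member: Oyelaran (a member of the cathedral chapter) before Saleh, Szabo, Tran, Eriksen and Lund (not a chapter member).
Among Saleh, Szabo, Tran, Eriksen and Lund, by date of consecration or institution (later first): Saleh, Szabo and Tran (23 Apr 2006) before Eriksen and Lund (20 Oct 1996).
Saleh, Szabo and Tran all have years in holy orders 27 years, so the next rule applies.
Among Saleh, Szabo and Tran, alphabetically by surname: Saleh before Szabo before Tran.
Eriksen and Lund both have years in holy orders 41 years, so the next rule applies.
Among Eriksen and Lund, alphabetically by surname: Eriksen before Lund.
So Varga takes precedence.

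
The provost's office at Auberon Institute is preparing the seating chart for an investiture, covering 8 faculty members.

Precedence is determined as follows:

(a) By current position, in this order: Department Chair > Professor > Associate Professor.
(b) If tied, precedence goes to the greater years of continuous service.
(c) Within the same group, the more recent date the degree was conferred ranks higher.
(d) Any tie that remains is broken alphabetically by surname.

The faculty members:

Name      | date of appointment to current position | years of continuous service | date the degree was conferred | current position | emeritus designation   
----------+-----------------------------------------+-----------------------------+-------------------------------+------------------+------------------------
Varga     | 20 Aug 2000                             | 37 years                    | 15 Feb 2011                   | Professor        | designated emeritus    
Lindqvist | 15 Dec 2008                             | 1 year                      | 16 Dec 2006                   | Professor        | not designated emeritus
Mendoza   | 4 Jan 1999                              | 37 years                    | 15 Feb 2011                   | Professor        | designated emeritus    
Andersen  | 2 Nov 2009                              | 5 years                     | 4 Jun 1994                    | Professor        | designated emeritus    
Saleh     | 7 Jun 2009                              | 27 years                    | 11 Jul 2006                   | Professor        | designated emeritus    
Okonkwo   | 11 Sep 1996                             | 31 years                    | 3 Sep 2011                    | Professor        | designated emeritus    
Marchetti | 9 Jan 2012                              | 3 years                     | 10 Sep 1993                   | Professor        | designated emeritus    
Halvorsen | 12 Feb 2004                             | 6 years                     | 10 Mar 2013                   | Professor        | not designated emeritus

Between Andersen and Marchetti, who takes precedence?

Andersen

By current position: Mendoza, Varga, Okonkwo, Saleh, Halvorsen, Andersen, Marchetti and Lindqvist (Professor).
Among Mendoza, Varga, Okonkwo, Saleh, Halvorsen, Andersen, Marchetti and Lindqvist, by years of continuous service (higher first): Mendoza and Varga (37 years) before Okonkwo (31 years) before Saleh (27 years) before Halvorsen (6 years) before Andersen (5 years) before Marchetti (3 years) before Lindqvist (1 year).
Mendoza and Varga both have date the degree was conferred 15 Feb 2011, so the next rule applies.
Among Mendoza and Varga, alphabetically by surname: Mendoza before Varga.
So Andersen takes precedence.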